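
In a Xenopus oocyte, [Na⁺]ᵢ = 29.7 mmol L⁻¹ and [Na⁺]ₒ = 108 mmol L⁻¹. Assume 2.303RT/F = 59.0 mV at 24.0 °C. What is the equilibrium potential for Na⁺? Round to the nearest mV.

E = (59.0/z) · log₁₀([Na⁺]_out/[Na⁺]_in) with z = +1.
= (59.0/1) · log₁₀(108/29.7) = 59.00 · log₁₀(3.636)
= 59.00 · (0.5607) = 33.08 mV

33 mV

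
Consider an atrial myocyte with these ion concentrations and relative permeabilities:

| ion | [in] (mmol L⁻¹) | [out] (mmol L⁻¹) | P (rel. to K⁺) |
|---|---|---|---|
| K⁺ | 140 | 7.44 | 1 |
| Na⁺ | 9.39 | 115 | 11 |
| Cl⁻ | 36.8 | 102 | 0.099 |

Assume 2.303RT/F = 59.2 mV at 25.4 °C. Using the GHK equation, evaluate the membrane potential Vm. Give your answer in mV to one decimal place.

Vm = 59.2 · log₁₀[(Σ P·[cation]ₒ + Σ P·[anion]ᵢ) / (Σ P·[cation]ᵢ + Σ P·[anion]ₒ)]
Numerator = 1×7.44 + 11×115 + 0.099×36.8 = 1276
Denominator = 1×140 + 11×9.39 + 0.099×102 = 253.4
Vm = 59.2 · log₁₀(5.0361) = 59.2 × (0.7021) = 41.56 mV

41.6 mV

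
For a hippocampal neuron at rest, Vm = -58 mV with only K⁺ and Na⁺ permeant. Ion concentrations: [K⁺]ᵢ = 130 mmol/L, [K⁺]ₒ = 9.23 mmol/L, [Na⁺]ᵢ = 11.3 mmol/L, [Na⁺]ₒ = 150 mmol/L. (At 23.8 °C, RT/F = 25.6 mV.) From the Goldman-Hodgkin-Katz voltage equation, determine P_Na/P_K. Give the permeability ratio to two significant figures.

Let α = P_Na/P_K. GHK: Vm = 25.6·ln[(Kₒ + α·Naₒ)/(Kᵢ + α·Naᵢ)].
e^(Vm/25.6) = e^(-58.0/25.6) = 0.10377
So 0.10377·(Kᵢ + α·Naᵢ) = Kₒ + α·Naₒ → α = (0.10377·130.0 − 9.23) / (150.0 − 0.10377·11.3)
α = (13.49 − 9.23) / (150.0 − 1.173) = 4.259/148.8 = 0.02862

0.029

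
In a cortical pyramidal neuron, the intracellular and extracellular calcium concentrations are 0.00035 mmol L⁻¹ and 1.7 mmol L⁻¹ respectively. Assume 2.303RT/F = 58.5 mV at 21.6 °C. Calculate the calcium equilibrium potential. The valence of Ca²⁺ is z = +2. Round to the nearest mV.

E = (58.5/z) · log₁₀([Ca²⁺]_out/[Ca²⁺]_in) with z = +2.
= (58.5/2) · log₁₀(1.7/0.00035) = 29.25 · log₁₀(4857)
= 29.25 · (3.6864) = 107.83 mV

108 mV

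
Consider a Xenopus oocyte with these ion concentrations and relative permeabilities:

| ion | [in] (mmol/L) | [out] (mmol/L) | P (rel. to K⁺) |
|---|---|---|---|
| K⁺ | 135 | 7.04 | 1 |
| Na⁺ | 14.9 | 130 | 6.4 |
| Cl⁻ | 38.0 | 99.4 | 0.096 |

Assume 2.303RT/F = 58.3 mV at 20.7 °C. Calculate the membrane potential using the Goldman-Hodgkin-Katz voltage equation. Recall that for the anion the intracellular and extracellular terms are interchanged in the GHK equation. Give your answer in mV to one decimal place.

31.8 mV

Vm = 58.3 · log₁₀[(Σ P·[cation]ₒ + Σ P·[anion]ᵢ) / (Σ P·[cation]ᵢ + Σ P·[anion]ₒ)]
Numerator = 1×7.04 + 6.4×130 + 0.096×38.0 = 842.7
Denominator = 1×135 + 6.4×14.9 + 0.096×99.4 = 239.9
Vm = 58.3 · log₁₀(3.5126) = 58.3 × (0.5456) = 31.81 mV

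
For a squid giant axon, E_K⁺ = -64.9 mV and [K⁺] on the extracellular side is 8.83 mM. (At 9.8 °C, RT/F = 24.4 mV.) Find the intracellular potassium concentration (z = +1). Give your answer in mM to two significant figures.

130 mM

Nernst: E = (24.4/1) · ln([out]/[in]), so ln([out]/[in]) = -64.9 × 1 / 24.4 = -2.6598.
[out]/[in] = e^(-2.6598) = 0.06996.
[in] = 8.83 / 0.06996 = 126.2 mM.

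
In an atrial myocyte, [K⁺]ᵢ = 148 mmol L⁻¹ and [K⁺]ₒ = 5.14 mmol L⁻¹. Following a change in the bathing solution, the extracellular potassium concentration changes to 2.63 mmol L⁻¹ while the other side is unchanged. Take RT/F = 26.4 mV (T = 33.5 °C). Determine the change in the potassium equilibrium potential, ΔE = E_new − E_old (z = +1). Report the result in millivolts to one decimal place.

-17.7 mV

E_old = (26.4/1)·ln(5.14/148) = -88.71 mV
E_new = (26.4/1)·ln(2.63/148) = -106.40 mV
ΔE = -106.40 − (-88.71) = -17.69 mV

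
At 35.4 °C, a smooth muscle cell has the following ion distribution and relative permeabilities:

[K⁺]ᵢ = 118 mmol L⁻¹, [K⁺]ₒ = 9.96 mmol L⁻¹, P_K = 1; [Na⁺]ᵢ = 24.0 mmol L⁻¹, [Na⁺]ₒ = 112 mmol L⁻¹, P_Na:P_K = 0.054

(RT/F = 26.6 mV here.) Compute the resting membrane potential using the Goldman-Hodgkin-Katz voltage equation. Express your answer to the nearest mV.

-53 mV

Vm = 26.6 · ln[(Σ P·[cation]ₒ + Σ P·[anion]ᵢ) / (Σ P·[cation]ᵢ + Σ P·[anion]ₒ)]
Numerator = 1×9.96 + 0.054×112 = 16.01
Denominator = 1×118 + 0.054×24.0 = 119.3
Vm = 26.6 · ln(0.13419) = 26.6 × (-2.0085) = -53.43 mV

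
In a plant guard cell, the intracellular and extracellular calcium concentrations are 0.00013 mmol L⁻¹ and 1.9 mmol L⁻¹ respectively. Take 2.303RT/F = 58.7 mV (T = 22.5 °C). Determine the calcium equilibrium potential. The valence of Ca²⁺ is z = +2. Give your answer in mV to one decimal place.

122.2 mV

E = (58.7/z) · log₁₀([Ca²⁺]_out/[Ca²⁺]_in) with z = +2.
= (58.7/2) · log₁₀(1.9/0.00013) = 29.35 · log₁₀(1.462e+04)
= 29.35 · (4.1648) = 122.24 mV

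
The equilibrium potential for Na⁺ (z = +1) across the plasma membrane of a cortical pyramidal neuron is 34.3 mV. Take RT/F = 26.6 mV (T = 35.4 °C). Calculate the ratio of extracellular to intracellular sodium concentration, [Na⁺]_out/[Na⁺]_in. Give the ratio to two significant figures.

3.6

ln([out]/[in]) = E·z/(26.6) = 34.3 × 1 / 26.6 = 1.2895
[out]/[in] = e^(1.2895) = 3.631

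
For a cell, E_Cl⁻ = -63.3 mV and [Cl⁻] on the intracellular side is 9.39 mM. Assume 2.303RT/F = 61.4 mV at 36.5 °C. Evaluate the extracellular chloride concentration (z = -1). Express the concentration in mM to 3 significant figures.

Nernst: E = (61.4/-1) · log₁₀([out]/[in]), so log₁₀([out]/[in]) = -63.3 × -1 / 61.4 = 1.0309.
[out]/[in] = 10^(1.0309) = 10.74.
[out] = 10.74 × 9.39 = 100.8 mM.

101 mM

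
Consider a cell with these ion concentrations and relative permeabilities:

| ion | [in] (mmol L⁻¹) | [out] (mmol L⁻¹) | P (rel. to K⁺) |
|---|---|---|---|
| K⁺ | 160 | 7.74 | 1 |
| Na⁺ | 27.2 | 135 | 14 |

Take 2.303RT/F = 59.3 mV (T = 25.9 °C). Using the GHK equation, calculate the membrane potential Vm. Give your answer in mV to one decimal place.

32.3 mV

Vm = 59.3 · log₁₀[(Σ P·[cation]ₒ + Σ P·[anion]ᵢ) / (Σ P·[cation]ᵢ + Σ P·[anion]ₒ)]
Numerator = 1×7.74 + 14×135 = 1898
Denominator = 1×160 + 14×27.2 = 540.8
Vm = 59.3 · log₁₀(3.5091) = 59.3 × (0.5452) = 32.33 mV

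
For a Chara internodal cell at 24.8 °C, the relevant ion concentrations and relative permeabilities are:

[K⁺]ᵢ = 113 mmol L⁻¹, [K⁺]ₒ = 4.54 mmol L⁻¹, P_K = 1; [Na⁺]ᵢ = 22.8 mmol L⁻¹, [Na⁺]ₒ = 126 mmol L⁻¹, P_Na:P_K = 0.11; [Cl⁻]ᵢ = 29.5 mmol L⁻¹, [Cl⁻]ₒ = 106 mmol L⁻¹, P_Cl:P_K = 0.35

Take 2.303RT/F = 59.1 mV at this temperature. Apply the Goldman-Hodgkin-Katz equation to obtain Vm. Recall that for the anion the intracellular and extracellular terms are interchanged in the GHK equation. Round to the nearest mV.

Vm = 59.1 · log₁₀[(Σ P·[cation]ₒ + Σ P·[anion]ᵢ) / (Σ P·[cation]ᵢ + Σ P·[anion]ₒ)]
Numerator = 1×4.54 + 0.11×126 + 0.35×29.5 = 28.72
Denominator = 1×113 + 0.11×22.8 + 0.35×106 = 152.6
Vm = 59.1 · log₁₀(0.18823) = 59.1 × (-0.7253) = -42.87 mV

-43 mV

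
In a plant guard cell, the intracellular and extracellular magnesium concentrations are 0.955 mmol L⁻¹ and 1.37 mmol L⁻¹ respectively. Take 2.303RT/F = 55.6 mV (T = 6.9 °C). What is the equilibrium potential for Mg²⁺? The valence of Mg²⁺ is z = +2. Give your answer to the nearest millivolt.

4 mV

E = (55.6/z) · log₁₀([Mg²⁺]_out/[Mg²⁺]_in) with z = +2.
= (55.6/2) · log₁₀(1.37/0.955) = 27.80 · log₁₀(1.435)
= 27.80 · (0.1567) = 4.36 mV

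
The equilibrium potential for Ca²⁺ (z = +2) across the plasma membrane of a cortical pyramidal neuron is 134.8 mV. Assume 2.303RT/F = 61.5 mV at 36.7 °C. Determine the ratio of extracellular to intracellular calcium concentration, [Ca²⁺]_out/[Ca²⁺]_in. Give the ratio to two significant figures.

log₁₀([out]/[in]) = E·z/(61.5) = 134.8 × 2 / 61.5 = 4.3837
[out]/[in] = 10^(4.3837) = 2.42e+04

24000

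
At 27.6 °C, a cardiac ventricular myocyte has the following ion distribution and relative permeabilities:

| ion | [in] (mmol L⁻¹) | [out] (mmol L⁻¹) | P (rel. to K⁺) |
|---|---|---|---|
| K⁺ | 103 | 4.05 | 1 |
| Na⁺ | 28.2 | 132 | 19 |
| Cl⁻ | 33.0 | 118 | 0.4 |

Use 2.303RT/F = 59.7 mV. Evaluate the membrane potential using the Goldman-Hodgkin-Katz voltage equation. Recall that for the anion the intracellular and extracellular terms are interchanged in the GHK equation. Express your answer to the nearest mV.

Vm = 59.7 · log₁₀[(Σ P·[cation]ₒ + Σ P·[anion]ᵢ) / (Σ P·[cation]ᵢ + Σ P·[anion]ₒ)]
Numerator = 1×4.05 + 19×132 + 0.4×33.0 = 2525
Denominator = 1×103 + 19×28.2 + 0.4×118 = 686
Vm = 59.7 · log₁₀(3.6811) = 59.7 × (0.5660) = 33.79 mV

34 mV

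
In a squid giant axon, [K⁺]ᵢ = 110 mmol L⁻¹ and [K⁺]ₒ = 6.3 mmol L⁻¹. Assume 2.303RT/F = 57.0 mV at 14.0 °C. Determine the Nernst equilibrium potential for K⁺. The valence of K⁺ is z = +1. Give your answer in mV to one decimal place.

-70.8 mV

E = (57.0/z) · log₁₀([K⁺]_out/[K⁺]_in) with z = +1.
= (57.0/1) · log₁₀(6.3/110) = 57.00 · log₁₀(0.05727)
= 57.00 · (-1.2421) = -70.80 mV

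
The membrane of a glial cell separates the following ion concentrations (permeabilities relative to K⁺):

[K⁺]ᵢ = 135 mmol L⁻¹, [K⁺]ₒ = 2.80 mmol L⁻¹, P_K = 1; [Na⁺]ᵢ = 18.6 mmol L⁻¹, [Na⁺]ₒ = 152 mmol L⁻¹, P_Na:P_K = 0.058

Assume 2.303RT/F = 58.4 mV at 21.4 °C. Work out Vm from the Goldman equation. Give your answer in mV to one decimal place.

-62.4 mV

Vm = 58.4 · log₁₀[(Σ P·[cation]ₒ + Σ P·[anion]ᵢ) / (Σ P·[cation]ᵢ + Σ P·[anion]ₒ)]
Numerator = 1×2.80 + 0.058×152 = 11.62
Denominator = 1×135 + 0.058×18.6 = 136.1
Vm = 58.4 · log₁₀(0.085362) = 58.4 × (-1.0687) = -62.41 mV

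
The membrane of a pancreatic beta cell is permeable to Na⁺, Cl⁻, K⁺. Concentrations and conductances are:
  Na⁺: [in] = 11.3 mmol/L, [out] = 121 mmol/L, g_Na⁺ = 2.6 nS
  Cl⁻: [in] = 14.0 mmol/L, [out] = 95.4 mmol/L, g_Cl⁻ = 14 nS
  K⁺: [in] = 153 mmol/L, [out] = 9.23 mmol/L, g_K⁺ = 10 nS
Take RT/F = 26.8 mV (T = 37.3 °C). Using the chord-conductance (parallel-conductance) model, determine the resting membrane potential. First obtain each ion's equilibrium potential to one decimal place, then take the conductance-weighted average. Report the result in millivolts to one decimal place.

-49.2 mV

E_Na⁺ = (26.8/1)·ln(121/11.3) = 63.5 mV
E_Cl⁻ = (26.8/-1)·ln(95.4/14.0) = -51.4 mV
E_K⁺ = (26.8/1)·ln(9.23/153) = -75.3 mV
Vm = (Σ gᵢEᵢ)/(Σ gᵢ) = (2.6·63.5 + 14·-51.4 + 10·-75.3) / (2.6 + 14 + 10)
= -1307.50 / 26.6 = -49.15 mV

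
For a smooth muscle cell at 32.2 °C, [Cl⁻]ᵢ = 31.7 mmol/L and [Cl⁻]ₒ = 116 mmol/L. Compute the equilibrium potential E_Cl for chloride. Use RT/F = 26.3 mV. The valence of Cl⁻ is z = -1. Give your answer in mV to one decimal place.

E = (26.3/z) · ln([Cl⁻]_out/[Cl⁻]_in) with z = -1.
For an anion, dividing by z = -1 reverses the sign.
= (26.3/-1) · ln(116/31.7) = -26.30 · ln(3.659)
= -26.30 · (1.2973) = -34.12 mV

-34.1 mV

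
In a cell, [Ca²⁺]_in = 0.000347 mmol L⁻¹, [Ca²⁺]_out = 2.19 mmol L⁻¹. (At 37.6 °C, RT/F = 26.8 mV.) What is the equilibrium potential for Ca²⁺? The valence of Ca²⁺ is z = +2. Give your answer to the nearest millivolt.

117 mV

E = (26.8/z) · ln([Ca²⁺]_out/[Ca²⁺]_in) with z = +2.
= (26.8/2) · ln(2.19/0.000347) = 13.40 · ln(6311)
= 13.40 · (8.7501) = 117.25 mV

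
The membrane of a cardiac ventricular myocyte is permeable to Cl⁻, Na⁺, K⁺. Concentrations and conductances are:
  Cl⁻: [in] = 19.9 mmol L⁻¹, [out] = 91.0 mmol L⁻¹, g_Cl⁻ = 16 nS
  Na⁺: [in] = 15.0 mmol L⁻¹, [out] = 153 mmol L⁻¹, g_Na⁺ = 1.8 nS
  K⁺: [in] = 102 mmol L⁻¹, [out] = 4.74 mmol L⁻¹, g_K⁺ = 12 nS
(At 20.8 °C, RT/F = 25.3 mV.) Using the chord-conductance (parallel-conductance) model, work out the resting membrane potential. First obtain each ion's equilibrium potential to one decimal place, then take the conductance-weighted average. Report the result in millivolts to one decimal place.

-48.4 mV

E_Cl⁻ = (25.3/-1)·ln(91.0/19.9) = -38.5 mV
E_Na⁺ = (25.3/1)·ln(153/15.0) = 58.8 mV
E_K⁺ = (25.3/1)·ln(4.74/102) = -77.6 mV
Vm = (Σ gᵢEᵢ)/(Σ gᵢ) = (16·-38.5 + 1.8·58.8 + 12·-77.6) / (16 + 1.8 + 12)
= -1441.36 / 29.8 = -48.37 mV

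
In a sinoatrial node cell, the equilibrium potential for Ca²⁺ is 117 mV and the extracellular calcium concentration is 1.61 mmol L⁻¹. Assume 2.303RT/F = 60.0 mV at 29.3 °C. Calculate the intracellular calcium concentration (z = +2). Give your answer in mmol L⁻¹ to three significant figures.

0.000203 mmol L⁻¹

Nernst: E = (60.0/2) · log₁₀([out]/[in]), so log₁₀([out]/[in]) = 117.0 × 2 / 60.0 = 3.9000.
[out]/[in] = 10^(3.9000) = 7943.
[in] = 1.61 / 7943 = 0.0002027 mmol L⁻¹.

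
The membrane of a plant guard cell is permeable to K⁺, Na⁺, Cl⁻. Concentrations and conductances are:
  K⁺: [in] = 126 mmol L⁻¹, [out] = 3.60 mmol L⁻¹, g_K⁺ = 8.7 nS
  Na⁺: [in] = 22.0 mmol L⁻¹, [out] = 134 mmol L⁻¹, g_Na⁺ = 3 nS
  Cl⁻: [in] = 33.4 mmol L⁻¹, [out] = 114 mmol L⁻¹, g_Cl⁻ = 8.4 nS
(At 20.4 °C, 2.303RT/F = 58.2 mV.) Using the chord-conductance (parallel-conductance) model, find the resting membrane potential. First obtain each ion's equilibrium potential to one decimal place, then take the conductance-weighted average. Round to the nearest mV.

-45 mV

E_K⁺ = (58.2/1)·log₁₀(3.60/126) = -89.9 mV
E_Na⁺ = (58.2/1)·log₁₀(134/22.0) = 45.7 mV
E_Cl⁻ = (58.2/-1)·log₁₀(114/33.4) = -31.0 mV
Vm = (Σ gᵢEᵢ)/(Σ gᵢ) = (8.7·-89.9 + 3·45.7 + 8.4·-31.0) / (8.7 + 3 + 8.4)
= -905.43 / 20.1 = -45.05 mV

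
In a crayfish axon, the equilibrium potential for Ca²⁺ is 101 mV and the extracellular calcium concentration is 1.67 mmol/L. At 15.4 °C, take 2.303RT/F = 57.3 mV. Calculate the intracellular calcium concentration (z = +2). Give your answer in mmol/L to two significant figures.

Nernst: E = (57.3/2) · log₁₀([out]/[in]), so log₁₀([out]/[in]) = 101.0 × 2 / 57.3 = 3.5253.
[out]/[in] = 10^(3.5253) = 3352.
[in] = 1.67 / 3352 = 0.0004982 mmol/L.

0.00050 mmol/L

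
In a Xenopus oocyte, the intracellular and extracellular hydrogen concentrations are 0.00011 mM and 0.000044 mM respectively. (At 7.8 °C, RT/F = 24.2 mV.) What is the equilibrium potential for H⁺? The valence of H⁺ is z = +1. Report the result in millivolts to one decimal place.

E = (24.2/z) · ln([H⁺]_out/[H⁺]_in) with z = +1.
= (24.2/1) · ln(0.000044/0.00011) = 24.20 · ln(0.4)
= 24.20 · (-0.9163) = -22.17 mV

-22.2 mV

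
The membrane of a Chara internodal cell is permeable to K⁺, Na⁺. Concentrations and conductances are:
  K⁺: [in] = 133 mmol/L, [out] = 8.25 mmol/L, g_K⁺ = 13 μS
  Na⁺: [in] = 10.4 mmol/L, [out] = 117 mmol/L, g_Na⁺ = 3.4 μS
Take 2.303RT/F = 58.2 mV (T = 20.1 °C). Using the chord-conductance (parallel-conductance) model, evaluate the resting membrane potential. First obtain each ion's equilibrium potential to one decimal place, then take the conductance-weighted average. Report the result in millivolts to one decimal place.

E_K⁺ = (58.2/1)·log₁₀(8.25/133) = -70.3 mV
E_Na⁺ = (58.2/1)·log₁₀(117/10.4) = 61.2 mV
Vm = (Σ gᵢEᵢ)/(Σ gᵢ) = (13·-70.3 + 3.4·61.2) / (13 + 3.4)
= -705.82 / 16.4 = -43.04 mV

-43.0 mV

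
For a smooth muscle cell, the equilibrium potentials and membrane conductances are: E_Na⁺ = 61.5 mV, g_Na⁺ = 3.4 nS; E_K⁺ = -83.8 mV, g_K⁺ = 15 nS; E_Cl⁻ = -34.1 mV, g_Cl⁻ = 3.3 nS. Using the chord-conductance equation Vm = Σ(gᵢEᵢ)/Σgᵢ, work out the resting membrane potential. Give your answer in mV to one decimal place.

Σ gᵢEᵢ = 3.4·(61.5) + 15·(-83.8) + 3.3·(-34.1) = -1160.43
Σ gᵢ = 3.4 + 15 + 3.3 = 21.7
Vm = -1160.43 / 21.7 = -53.48 mV

-53.5 mV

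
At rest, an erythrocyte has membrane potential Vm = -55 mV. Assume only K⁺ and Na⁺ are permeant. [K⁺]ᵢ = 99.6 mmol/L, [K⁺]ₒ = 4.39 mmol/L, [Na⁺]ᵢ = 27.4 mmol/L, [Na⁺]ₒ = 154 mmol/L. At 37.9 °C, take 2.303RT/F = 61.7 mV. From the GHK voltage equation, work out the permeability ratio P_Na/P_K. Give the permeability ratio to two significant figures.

0.056

Let α = P_Na/P_K. GHK: Vm = 61.7·log₁₀[(Kₒ + α·Naₒ)/(Kᵢ + α·Naᵢ)].
10^(Vm/61.7) = 10^(-55.0/61.7) = 0.12841
So 0.12841·(Kᵢ + α·Naᵢ) = Kₒ + α·Naₒ → α = (0.12841·99.6 − 4.39) / (154.0 − 0.12841·27.4)
α = (12.79 − 4.39) / (154.0 − 3.518) = 8.399/150.5 = 0.05582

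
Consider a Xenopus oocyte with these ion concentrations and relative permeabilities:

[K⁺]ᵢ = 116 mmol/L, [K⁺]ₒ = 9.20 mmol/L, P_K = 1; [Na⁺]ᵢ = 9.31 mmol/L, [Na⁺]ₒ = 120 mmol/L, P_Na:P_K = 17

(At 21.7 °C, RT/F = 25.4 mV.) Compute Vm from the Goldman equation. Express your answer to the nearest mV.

51 mV

Vm = 25.4 · ln[(Σ P·[cation]ₒ + Σ P·[anion]ᵢ) / (Σ P·[cation]ᵢ + Σ P·[anion]ₒ)]
Numerator = 1×9.20 + 17×120 = 2049
Denominator = 1×116 + 17×9.31 = 274.3
Vm = 25.4 · ln(7.4715) = 25.4 × (2.0111) = 51.08 mV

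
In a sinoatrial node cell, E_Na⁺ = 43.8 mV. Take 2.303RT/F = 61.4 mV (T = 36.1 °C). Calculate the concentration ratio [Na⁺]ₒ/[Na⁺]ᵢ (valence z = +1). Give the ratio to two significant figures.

log₁₀([out]/[in]) = E·z/(61.4) = 43.8 × 1 / 61.4 = 0.7134
[out]/[in] = 10^(0.7134) = 5.168

5.2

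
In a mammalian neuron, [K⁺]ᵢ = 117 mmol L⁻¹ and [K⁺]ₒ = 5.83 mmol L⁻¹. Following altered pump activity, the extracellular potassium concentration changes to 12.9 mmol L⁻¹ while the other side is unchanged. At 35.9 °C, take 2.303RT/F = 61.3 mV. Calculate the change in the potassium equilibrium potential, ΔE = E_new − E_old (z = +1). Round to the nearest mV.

21 mV

E_old = (61.3/1)·log₁₀(5.83/117) = -79.84 mV
E_new = (61.3/1)·log₁₀(12.9/117) = -58.70 mV
ΔE = -58.70 − (-79.84) = 21.14 mV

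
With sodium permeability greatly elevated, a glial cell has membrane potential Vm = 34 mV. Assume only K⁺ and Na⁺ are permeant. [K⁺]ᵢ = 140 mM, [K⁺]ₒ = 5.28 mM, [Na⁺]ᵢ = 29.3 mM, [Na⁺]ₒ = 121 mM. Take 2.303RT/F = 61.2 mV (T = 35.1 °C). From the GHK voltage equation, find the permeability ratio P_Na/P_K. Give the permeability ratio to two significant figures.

32

Let α = P_Na/P_K. GHK: Vm = 61.2·log₁₀[(Kₒ + α·Naₒ)/(Kᵢ + α·Naᵢ)].
10^(Vm/61.2) = 10^(34.0/61.2) = 3.5938
So 3.5938·(Kᵢ + α·Naᵢ) = Kₒ + α·Naₒ → α = (3.5938·140.0 − 5.28) / (121.0 − 3.5938·29.3)
α = (503.1 − 5.28) / (121.0 − 105.3) = 497.9/15.7 = 31.71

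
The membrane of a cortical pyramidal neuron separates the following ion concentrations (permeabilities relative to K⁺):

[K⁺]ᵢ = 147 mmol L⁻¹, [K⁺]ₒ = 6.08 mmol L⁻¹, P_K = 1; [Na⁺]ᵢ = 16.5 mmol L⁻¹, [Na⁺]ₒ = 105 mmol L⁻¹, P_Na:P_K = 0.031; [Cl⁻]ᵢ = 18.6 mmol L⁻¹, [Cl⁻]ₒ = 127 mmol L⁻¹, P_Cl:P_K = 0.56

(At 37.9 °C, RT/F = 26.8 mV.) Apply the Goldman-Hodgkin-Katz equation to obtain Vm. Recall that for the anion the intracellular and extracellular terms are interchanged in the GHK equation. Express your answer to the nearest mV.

-64 mV

Vm = 26.8 · ln[(Σ P·[cation]ₒ + Σ P·[anion]ᵢ) / (Σ P·[cation]ᵢ + Σ P·[anion]ₒ)]
Numerator = 1×6.08 + 0.031×105 + 0.56×18.6 = 19.75
Denominator = 1×147 + 0.031×16.5 + 0.56×127 = 218.6
Vm = 26.8 · ln(0.090339) = 26.8 × (-2.4042) = -64.43 mV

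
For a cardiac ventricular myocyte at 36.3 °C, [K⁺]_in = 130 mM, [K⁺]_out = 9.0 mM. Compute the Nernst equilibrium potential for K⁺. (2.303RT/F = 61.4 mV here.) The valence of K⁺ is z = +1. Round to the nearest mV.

E = (61.4/z) · log₁₀([K⁺]_out/[K⁺]_in) with z = +1.
= (61.4/1) · log₁₀(9.0/130) = 61.40 · log₁₀(0.06923)
= 61.40 · (-1.1597) = -71.21 mV

-71 mV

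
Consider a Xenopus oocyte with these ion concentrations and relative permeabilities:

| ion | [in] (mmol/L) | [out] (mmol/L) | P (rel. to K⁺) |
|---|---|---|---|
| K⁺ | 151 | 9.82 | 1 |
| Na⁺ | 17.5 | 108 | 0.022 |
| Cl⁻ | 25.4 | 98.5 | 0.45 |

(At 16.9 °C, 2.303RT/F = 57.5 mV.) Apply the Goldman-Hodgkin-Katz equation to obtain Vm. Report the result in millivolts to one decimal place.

Vm = 57.5 · log₁₀[(Σ P·[cation]ₒ + Σ P·[anion]ᵢ) / (Σ P·[cation]ᵢ + Σ P·[anion]ₒ)]
Numerator = 1×9.82 + 0.022×108 + 0.45×25.4 = 23.63
Denominator = 1×151 + 0.022×17.5 + 0.45×98.5 = 195.7
Vm = 57.5 · log₁₀(0.12072) = 57.5 × (-0.9182) = -52.80 mV

-52.8 mV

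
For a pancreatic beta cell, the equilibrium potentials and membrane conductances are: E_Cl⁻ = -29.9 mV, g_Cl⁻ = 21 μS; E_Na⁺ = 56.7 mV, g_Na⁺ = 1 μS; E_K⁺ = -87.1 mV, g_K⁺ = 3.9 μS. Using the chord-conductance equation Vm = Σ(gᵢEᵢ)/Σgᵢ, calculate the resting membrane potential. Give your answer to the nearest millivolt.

-35 mV

Σ gᵢEᵢ = 21·(-29.9) + 1·(56.7) + 3.9·(-87.1) = -910.89
Σ gᵢ = 21 + 1 + 3.9 = 25.9
Vm = -910.89 / 25.9 = -35.17 mV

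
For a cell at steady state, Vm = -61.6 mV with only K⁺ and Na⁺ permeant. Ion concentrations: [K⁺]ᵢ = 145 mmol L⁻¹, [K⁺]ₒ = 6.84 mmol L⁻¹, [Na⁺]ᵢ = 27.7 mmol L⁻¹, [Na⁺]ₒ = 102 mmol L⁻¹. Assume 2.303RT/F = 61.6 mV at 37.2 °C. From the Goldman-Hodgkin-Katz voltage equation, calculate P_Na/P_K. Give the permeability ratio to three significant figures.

Let α = P_Na/P_K. GHK: Vm = 61.6·log₁₀[(Kₒ + α·Naₒ)/(Kᵢ + α·Naᵢ)].
10^(Vm/61.6) = 10^(-61.6/61.6) = 0.1
So 0.1·(Kᵢ + α·Naᵢ) = Kₒ + α·Naₒ → α = (0.1·145.0 − 6.84) / (102.0 − 0.1·27.7)
α = (14.5 − 6.84) / (102.0 − 2.77) = 7.66/99.23 = 0.07719

0.0772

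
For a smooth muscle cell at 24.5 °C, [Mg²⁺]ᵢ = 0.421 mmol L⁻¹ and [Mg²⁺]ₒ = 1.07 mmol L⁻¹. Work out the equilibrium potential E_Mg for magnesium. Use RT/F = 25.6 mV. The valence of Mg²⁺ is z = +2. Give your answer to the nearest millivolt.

12 mV

E = (25.6/z) · ln([Mg²⁺]_out/[Mg²⁺]_in) with z = +2.
= (25.6/2) · ln(1.07/0.421) = 12.80 · ln(2.542)
= 12.80 · (0.9328) = 11.94 mV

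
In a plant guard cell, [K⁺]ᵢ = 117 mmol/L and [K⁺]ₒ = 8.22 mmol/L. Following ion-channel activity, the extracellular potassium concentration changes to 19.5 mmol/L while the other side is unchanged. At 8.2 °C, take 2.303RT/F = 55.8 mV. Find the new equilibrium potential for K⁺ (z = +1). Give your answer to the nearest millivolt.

After the shift: [K⁺]_out = 19.5, [K⁺]_in = 117 mmol/L.
E_new = (55.8/1)·log₁₀(19.5/117) = 55.80 · (-0.7782) = -43.42 mV

-43 mV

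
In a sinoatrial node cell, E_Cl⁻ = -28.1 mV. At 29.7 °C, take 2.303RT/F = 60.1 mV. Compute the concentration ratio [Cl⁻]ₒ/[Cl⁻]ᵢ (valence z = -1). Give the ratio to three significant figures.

log₁₀([out]/[in]) = E·z/(60.1) = -28.1 × -1 / 60.1 = 0.4676
[out]/[in] = 10^(0.4676) = 2.935

2.93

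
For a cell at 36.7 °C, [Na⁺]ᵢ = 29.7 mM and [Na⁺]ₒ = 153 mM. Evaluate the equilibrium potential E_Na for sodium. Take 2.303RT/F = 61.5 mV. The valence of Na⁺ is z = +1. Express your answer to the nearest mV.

44 mV

E = (61.5/z) · log₁₀([Na⁺]_out/[Na⁺]_in) with z = +1.
= (61.5/1) · log₁₀(153/29.7) = 61.50 · log₁₀(5.152)
= 61.50 · (0.7119) = 43.78 mV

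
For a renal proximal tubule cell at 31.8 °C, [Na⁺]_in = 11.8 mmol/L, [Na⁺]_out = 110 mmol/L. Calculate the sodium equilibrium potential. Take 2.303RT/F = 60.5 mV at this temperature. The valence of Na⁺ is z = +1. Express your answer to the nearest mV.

59 mV

E = (60.5/z) · log₁₀([Na⁺]_out/[Na⁺]_in) with z = +1.
= (60.5/1) · log₁₀(110/11.8) = 60.50 · log₁₀(9.322)
= 60.50 · (0.9695) = 58.66 mV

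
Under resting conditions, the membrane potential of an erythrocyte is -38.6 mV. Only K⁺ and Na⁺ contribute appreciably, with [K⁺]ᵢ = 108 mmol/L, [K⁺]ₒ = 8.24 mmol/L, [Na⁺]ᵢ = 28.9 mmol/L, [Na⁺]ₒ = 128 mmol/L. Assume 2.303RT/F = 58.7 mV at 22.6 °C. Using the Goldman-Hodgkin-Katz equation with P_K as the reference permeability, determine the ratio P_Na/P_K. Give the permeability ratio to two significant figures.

Let α = P_Na/P_K. GHK: Vm = 58.7·log₁₀[(Kₒ + α·Naₒ)/(Kᵢ + α·Naᵢ)].
10^(Vm/58.7) = 10^(-38.6/58.7) = 0.22
So 0.22·(Kᵢ + α·Naᵢ) = Kₒ + α·Naₒ → α = (0.22·108.0 − 8.24) / (128.0 − 0.22·28.9)
α = (23.76 − 8.24) / (128.0 − 6.358) = 15.52/121.6 = 0.1276

0.13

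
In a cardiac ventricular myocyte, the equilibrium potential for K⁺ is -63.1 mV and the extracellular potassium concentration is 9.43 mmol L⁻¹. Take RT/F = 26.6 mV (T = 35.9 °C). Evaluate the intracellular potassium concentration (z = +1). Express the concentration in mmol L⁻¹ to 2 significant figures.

100 mmol L⁻¹

Nernst: E = (26.6/1) · ln([out]/[in]), so ln([out]/[in]) = -63.1 × 1 / 26.6 = -2.3722.
[out]/[in] = e^(-2.3722) = 0.09328.
[in] = 9.43 / 0.09328 = 101.1 mmol L⁻¹.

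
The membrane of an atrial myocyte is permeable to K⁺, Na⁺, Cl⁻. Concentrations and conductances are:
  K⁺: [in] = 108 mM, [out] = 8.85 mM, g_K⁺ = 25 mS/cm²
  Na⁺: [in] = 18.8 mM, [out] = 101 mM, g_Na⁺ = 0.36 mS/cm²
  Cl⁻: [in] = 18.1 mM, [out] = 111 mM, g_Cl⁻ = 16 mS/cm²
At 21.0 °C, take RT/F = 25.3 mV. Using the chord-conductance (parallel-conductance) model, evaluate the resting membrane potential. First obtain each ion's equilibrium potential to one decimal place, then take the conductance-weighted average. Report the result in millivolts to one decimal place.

-55.6 mV

E_K⁺ = (25.3/1)·ln(8.85/108) = -63.3 mV
E_Na⁺ = (25.3/1)·ln(101/18.8) = 42.5 mV
E_Cl⁻ = (25.3/-1)·ln(111/18.1) = -45.9 mV
Vm = (Σ gᵢEᵢ)/(Σ gᵢ) = (25·-63.3 + 0.36·42.5 + 16·-45.9) / (25 + 0.36 + 16)
= -2301.60 / 41.36 = -55.65 mV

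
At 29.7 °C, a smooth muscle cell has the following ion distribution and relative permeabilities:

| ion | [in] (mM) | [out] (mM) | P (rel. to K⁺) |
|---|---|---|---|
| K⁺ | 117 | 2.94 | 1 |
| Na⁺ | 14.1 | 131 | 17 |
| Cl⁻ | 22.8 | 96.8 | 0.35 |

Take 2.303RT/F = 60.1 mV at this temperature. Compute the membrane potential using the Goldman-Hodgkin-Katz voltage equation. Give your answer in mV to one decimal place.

45.6 mV

Vm = 60.1 · log₁₀[(Σ P·[cation]ₒ + Σ P·[anion]ᵢ) / (Σ P·[cation]ᵢ + Σ P·[anion]ₒ)]
Numerator = 1×2.94 + 17×131 + 0.35×22.8 = 2238
Denominator = 1×117 + 17×14.1 + 0.35×96.8 = 390.6
Vm = 60.1 · log₁₀(5.7297) = 60.1 × (0.7581) = 45.56 mV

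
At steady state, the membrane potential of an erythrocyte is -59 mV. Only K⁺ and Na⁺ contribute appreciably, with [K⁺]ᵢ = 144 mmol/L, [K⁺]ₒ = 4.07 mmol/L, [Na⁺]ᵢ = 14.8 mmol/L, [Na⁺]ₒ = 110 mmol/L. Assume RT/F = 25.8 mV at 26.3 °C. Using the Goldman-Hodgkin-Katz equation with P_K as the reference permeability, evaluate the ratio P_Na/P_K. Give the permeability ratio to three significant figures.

Let α = P_Na/P_K. GHK: Vm = 25.8·ln[(Kₒ + α·Naₒ)/(Kᵢ + α·Naᵢ)].
e^(Vm/25.8) = e^(-59.0/25.8) = 0.10159
So 0.10159·(Kᵢ + α·Naᵢ) = Kₒ + α·Naₒ → α = (0.10159·144.0 − 4.07) / (110.0 − 0.10159·14.8)
α = (14.63 − 4.07) / (110.0 − 1.504) = 10.56/108.5 = 0.09732

0.0973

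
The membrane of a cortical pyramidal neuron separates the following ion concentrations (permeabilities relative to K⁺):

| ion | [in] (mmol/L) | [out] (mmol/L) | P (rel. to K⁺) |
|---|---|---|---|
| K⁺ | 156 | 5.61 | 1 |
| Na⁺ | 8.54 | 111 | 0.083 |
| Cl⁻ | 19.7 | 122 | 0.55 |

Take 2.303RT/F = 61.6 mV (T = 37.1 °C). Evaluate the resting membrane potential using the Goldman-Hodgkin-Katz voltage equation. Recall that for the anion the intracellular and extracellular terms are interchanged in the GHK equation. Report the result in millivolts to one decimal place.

-57.9 mV

Vm = 61.6 · log₁₀[(Σ P·[cation]ₒ + Σ P·[anion]ᵢ) / (Σ P·[cation]ᵢ + Σ P·[anion]ₒ)]
Numerator = 1×5.61 + 0.083×111 + 0.55×19.7 = 25.66
Denominator = 1×156 + 0.083×8.54 + 0.55×122 = 223.8
Vm = 61.6 · log₁₀(0.11464) = 61.6 × (-0.9407) = -57.94 mV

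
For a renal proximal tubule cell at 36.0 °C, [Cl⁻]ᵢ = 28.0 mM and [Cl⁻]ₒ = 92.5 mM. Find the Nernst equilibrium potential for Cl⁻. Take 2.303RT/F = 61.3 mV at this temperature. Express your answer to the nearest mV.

E = (61.3/z) · log₁₀([Cl⁻]_out/[Cl⁻]_in) with z = -1.
For an anion, dividing by z = -1 reverses the sign.
= (61.3/-1) · log₁₀(92.5/28.0) = -61.30 · log₁₀(3.304)
= -61.30 · (0.5190) = -31.81 mV

-32 mV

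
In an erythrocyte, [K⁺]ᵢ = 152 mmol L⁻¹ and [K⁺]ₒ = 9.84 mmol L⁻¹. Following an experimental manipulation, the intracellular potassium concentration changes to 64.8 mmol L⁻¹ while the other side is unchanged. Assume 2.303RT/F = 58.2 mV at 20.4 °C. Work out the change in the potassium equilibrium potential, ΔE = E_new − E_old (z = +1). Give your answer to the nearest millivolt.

E_old = (58.2/1)·log₁₀(9.84/152) = -69.19 mV
E_new = (58.2/1)·log₁₀(9.84/64.8) = -47.64 mV
ΔE = -47.64 − (-69.19) = 21.55 mV

22 mV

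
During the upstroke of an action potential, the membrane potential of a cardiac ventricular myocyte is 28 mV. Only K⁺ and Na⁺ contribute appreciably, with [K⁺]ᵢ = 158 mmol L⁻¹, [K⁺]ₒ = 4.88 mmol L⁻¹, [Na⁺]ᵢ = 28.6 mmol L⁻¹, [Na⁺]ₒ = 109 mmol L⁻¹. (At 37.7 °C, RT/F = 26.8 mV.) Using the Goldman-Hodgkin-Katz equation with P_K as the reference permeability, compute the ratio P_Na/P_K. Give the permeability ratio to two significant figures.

16

Let α = P_Na/P_K. GHK: Vm = 26.8·ln[(Kₒ + α·Naₒ)/(Kᵢ + α·Naᵢ)].
e^(Vm/26.8) = e^(28.0/26.8) = 2.8428
So 2.8428·(Kᵢ + α·Naᵢ) = Kₒ + α·Naₒ → α = (2.8428·158.0 − 4.88) / (109.0 − 2.8428·28.6)
α = (449.2 − 4.88) / (109.0 − 81.3) = 444.3/27.7 = 16.04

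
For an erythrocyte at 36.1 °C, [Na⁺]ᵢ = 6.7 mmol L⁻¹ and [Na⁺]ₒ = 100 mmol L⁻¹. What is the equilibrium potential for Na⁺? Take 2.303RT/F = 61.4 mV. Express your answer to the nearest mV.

72 mV

E = (61.4/z) · log₁₀([Na⁺]_out/[Na⁺]_in) with z = +1.
= (61.4/1) · log₁₀(100/6.7) = 61.40 · log₁₀(14.93)
= 61.40 · (1.1739) = 72.08 mV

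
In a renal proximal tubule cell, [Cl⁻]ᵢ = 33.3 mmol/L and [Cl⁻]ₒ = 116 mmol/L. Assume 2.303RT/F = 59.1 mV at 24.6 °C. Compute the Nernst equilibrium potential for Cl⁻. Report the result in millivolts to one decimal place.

E = (59.1/z) · log₁₀([Cl⁻]_out/[Cl⁻]_in) with z = -1.
For an anion, dividing by z = -1 reverses the sign.
= (59.1/-1) · log₁₀(116/33.3) = -59.10 · log₁₀(3.483)
= -59.10 · (0.5420) = -32.03 mV

-32.0 mV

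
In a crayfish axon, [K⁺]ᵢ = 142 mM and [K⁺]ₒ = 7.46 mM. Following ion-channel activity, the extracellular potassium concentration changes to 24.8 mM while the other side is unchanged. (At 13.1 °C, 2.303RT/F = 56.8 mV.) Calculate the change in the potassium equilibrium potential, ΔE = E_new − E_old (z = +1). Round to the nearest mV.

E_old = (56.8/1)·log₁₀(7.46/142) = -72.68 mV
E_new = (56.8/1)·log₁₀(24.8/142) = -43.05 mV
ΔE = -43.05 − (-72.68) = 29.63 mV

30 mV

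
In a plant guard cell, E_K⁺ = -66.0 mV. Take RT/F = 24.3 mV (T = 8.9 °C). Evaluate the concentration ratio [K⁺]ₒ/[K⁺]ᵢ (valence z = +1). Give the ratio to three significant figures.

0.0661

ln([out]/[in]) = E·z/(24.3) = -66.0 × 1 / 24.3 = -2.7160
[out]/[in] = e^(-2.7160) = 0.06614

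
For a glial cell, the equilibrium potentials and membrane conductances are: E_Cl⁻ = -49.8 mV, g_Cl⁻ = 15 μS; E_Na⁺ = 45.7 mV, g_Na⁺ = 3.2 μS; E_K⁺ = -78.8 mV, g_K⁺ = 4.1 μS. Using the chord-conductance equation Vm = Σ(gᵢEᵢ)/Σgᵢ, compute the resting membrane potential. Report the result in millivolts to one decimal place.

Σ gᵢEᵢ = 15·(-49.8) + 3.2·(45.7) + 4.1·(-78.8) = -923.84
Σ gᵢ = 15 + 3.2 + 4.1 = 22.3
Vm = -923.84 / 22.3 = -41.43 mV

-41.4 mV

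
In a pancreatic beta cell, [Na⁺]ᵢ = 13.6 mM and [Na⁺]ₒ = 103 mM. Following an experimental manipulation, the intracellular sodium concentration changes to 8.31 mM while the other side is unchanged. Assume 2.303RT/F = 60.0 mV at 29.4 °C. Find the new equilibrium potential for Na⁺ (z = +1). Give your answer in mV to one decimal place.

After the shift: [Na⁺]_out = 103, [Na⁺]_in = 8.31 mM.
E_new = (60.0/1)·log₁₀(103/8.31) = 60.00 · (1.0932) = 65.59 mV

65.6 mV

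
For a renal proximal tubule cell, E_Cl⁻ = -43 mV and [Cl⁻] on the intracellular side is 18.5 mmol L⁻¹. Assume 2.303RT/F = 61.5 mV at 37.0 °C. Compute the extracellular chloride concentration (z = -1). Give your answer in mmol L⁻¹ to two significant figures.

Nernst: E = (61.5/-1) · log₁₀([out]/[in]), so log₁₀([out]/[in]) = -43.0 × -1 / 61.5 = 0.6992.
[out]/[in] = 10^(0.6992) = 5.002.
[out] = 5.002 × 18.5 = 92.55 mmol L⁻¹.

93 mmol L⁻¹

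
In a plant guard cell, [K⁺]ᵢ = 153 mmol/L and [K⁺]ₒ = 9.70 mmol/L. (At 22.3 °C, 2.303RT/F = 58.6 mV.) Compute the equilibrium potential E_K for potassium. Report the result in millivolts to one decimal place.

-70.2 mV

E = (58.6/z) · log₁₀([K⁺]_out/[K⁺]_in) with z = +1.
= (58.6/1) · log₁₀(9.70/153) = 58.60 · log₁₀(0.0634)
= 58.60 · (-1.1979) = -70.20 mV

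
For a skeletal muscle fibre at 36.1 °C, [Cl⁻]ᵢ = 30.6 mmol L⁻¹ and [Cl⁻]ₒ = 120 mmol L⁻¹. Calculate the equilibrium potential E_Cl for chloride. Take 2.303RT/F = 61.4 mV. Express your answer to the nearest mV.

E = (61.4/z) · log₁₀([Cl⁻]_out/[Cl⁻]_in) with z = -1.
For an anion, dividing by z = -1 reverses the sign.
= (61.4/-1) · log₁₀(120/30.6) = -61.40 · log₁₀(3.922)
= -61.40 · (0.5935) = -36.44 mV

-36 mV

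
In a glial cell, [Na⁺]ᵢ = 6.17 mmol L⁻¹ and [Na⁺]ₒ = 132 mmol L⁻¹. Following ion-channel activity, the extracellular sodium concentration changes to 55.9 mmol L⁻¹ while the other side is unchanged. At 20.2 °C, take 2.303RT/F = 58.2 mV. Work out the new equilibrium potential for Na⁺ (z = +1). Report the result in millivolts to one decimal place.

55.7 mV

After the shift: [Na⁺]_out = 55.9, [Na⁺]_in = 6.17 mmol L⁻¹.
E_new = (58.2/1)·log₁₀(55.9/6.17) = 58.20 · (0.9571) = 55.70 mV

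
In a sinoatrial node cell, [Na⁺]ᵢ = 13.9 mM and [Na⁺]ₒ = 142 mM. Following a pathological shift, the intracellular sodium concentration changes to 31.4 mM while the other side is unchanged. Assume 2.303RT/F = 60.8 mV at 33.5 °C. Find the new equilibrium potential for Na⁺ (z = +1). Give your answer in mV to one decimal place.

39.8 mV

After the shift: [Na⁺]_out = 142, [Na⁺]_in = 31.4 mM.
E_new = (60.8/1)·log₁₀(142/31.4) = 60.80 · (0.6554) = 39.85 mV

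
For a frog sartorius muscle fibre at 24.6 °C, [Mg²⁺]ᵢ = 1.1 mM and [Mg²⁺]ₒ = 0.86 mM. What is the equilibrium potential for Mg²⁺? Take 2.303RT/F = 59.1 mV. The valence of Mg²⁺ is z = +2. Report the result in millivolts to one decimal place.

E = (59.1/z) · log₁₀([Mg²⁺]_out/[Mg²⁺]_in) with z = +2.
= (59.1/2) · log₁₀(0.86/1.1) = 29.55 · log₁₀(0.7818)
= 29.55 · (-0.1069) = -3.16 mV

-3.2 mV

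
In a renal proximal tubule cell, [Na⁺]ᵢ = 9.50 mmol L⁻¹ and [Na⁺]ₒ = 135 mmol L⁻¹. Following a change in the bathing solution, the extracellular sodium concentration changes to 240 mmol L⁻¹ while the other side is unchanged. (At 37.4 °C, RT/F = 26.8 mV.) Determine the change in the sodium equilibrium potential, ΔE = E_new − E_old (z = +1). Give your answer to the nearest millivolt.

E_old = (26.8/1)·ln(135/9.50) = 71.13 mV
E_new = (26.8/1)·ln(240/9.50) = 86.55 mV
ΔE = 86.55 − (71.13) = 15.42 mV

15 mV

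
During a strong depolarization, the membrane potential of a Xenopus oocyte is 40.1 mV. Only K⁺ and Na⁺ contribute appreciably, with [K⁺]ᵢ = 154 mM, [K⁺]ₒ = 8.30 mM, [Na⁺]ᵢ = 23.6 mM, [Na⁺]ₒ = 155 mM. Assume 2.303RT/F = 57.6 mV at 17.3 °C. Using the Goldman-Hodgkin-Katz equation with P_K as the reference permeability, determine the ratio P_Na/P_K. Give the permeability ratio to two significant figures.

Let α = P_Na/P_K. GHK: Vm = 57.6·log₁₀[(Kₒ + α·Naₒ)/(Kᵢ + α·Naᵢ)].
10^(Vm/57.6) = 10^(40.1/57.6) = 4.968
So 4.968·(Kᵢ + α·Naᵢ) = Kₒ + α·Naₒ → α = (4.968·154.0 − 8.3) / (155.0 − 4.968·23.6)
α = (765.1 − 8.3) / (155.0 − 117.2) = 756.8/37.76 = 20.04

20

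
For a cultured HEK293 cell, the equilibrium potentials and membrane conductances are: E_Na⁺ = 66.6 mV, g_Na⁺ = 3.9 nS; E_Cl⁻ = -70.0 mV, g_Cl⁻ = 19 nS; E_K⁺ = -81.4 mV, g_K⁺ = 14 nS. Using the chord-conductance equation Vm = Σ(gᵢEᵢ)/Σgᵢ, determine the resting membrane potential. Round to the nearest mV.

-60 mV

Σ gᵢEᵢ = 3.9·(66.6) + 19·(-70.0) + 14·(-81.4) = -2209.86
Σ gᵢ = 3.9 + 19 + 14 = 36.9
Vm = -2209.86 / 36.9 = -59.89 mV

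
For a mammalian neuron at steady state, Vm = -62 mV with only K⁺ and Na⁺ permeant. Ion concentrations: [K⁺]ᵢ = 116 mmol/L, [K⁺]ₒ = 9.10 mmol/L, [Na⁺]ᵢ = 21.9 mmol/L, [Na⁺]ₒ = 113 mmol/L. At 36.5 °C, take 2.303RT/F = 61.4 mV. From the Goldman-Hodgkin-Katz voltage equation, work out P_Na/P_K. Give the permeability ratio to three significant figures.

Let α = P_Na/P_K. GHK: Vm = 61.4·log₁₀[(Kₒ + α·Naₒ)/(Kᵢ + α·Naᵢ)].
10^(Vm/61.4) = 10^(-62.0/61.4) = 0.097775
So 0.097775·(Kᵢ + α·Naᵢ) = Kₒ + α·Naₒ → α = (0.097775·116.0 − 9.1) / (113.0 − 0.097775·21.9)
α = (11.34 − 9.1) / (113.0 − 2.141) = 2.242/110.9 = 0.02022

0.0202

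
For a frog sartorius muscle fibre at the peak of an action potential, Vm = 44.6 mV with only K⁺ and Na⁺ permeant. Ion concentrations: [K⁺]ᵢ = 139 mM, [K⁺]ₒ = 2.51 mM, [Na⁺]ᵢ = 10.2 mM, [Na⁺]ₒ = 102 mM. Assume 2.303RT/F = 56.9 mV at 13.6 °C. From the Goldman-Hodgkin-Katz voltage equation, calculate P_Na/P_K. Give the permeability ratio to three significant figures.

Let α = P_Na/P_K. GHK: Vm = 56.9·log₁₀[(Kₒ + α·Naₒ)/(Kᵢ + α·Naᵢ)].
10^(Vm/56.9) = 10^(44.6/56.9) = 6.079
So 6.079·(Kᵢ + α·Naᵢ) = Kₒ + α·Naₒ → α = (6.079·139.0 − 2.51) / (102.0 − 6.079·10.2)
α = (845 − 2.51) / (102.0 − 62.01) = 842.5/39.99 = 21.06

21.1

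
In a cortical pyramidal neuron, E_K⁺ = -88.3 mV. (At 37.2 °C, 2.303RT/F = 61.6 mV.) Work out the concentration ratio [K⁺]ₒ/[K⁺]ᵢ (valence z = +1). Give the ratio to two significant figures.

log₁₀([out]/[in]) = E·z/(61.6) = -88.3 × 1 / 61.6 = -1.4334
[out]/[in] = 10^(-1.4334) = 0.03686

0.037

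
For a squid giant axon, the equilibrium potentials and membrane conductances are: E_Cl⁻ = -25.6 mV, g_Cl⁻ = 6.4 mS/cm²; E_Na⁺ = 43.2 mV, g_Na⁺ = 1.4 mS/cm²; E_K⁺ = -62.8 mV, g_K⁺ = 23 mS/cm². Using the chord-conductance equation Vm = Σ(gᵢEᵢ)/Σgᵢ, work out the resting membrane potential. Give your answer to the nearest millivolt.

-50 mV

Σ gᵢEᵢ = 6.4·(-25.6) + 1.4·(43.2) + 23·(-62.8) = -1547.76
Σ gᵢ = 6.4 + 1.4 + 23 = 30.8
Vm = -1547.76 / 30.8 = -50.25 mV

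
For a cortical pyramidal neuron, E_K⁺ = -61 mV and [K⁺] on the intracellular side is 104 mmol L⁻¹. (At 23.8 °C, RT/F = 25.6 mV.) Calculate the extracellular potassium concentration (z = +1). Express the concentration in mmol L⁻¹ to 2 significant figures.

Nernst: E = (25.6/1) · ln([out]/[in]), so ln([out]/[in]) = -61.0 × 1 / 25.6 = -2.3828.
[out]/[in] = e^(-2.3828) = 0.09229.
[out] = 0.09229 × 104 = 9.598 mmol L⁻¹.

9.6 mmol L⁻¹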